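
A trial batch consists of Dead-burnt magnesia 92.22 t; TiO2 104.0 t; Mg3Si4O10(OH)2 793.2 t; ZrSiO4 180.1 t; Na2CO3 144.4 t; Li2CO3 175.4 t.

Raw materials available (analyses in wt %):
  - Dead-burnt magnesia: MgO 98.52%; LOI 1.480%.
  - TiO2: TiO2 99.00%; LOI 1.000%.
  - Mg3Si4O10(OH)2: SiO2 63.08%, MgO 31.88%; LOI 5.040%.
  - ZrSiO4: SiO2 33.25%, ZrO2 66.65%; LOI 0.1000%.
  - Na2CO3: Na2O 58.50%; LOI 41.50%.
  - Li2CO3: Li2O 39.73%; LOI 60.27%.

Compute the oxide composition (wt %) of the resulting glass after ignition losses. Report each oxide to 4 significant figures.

In-progress results are printed, with 4-significant-figure rounding, in the printout. The whole derivation keeps exact precision through the solve. Exactly one rounding is applied to every reported result — the derived quantities (yield, six oxide percentages, the totals, net glass mass, LOI) are re-derived from the batch weights at 1281 t of glass in full float precision, precisely as stated by the question or the answer.
Delivered oxide masses:
  SiO2: 793.2·0.6308 + 180.1·0.3325 = 560.2 t
  MgO: 92.22·0.9852 + 793.2·0.3188 = 343.7 t
  Na2O: 144.4·0.5850 = 84.47 t
  Li2O: 175.4·0.3973 = 69.69 t
  TiO2: 104.0·0.9900 = 103.0 t
  ZrO2: 180.1·0.6665 = 120.0 t
LOI: 92.22·0.01480 + 104.0·0.01000 + 793.2·0.05040 + 180.1·0.001000 + 144.4·0.4150 + 175.4·0.6027 = 208.2 t
Glass = total batch minus LOI = 1489 − 208.2 = 1281 t (matching Σ of the oxides)
oxide / glass × 100 gives the wt %

Glass mass = 1281 t (batch 1489 − LOI 208.2).
Composition: SiO2 43.73%, MgO 26.83%, Na2O 6.594%, Li2O 5.439%, TiO2 8.037%, ZrO2 9.370%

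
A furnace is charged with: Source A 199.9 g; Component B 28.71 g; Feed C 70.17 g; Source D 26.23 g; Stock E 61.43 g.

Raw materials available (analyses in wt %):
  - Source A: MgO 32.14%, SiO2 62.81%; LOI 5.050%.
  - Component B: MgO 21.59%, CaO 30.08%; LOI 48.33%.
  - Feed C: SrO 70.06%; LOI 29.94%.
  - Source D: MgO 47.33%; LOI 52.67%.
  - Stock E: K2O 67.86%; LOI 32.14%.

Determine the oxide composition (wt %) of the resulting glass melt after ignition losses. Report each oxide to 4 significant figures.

All internal work carries full precision from first step to last; intermediates are printed (rounded to four significant figures) in the working. Every reported value undergoes a single rounding — derived quantities, including yield, net glass mass, totals, five oxide percentages, ignition loss, are rebuilt from the weighed amounts per 307.9 g of glass in exact precision, as given in question or answer.
Oxide masses out of the charge:
  MgO: 199.9·0.3214 + 28.71·0.2159 + 26.23·0.4733 = 82.86 g
  K2O: 61.43·0.6786 = 41.69 g
  SiO2: 199.9·0.6281 = 125.6 g
  CaO: 28.71·0.3008 = 8.636 g
  SrO: 70.17·0.7006 = 49.16 g
LOI: 199.9·0.05050 + 28.71·0.4833 + 70.17·0.2994 + 26.23·0.5267 + 61.43·0.3214 = 78.54 g
Net of LOI, the glass mass = 386.4 − 78.54 = 307.9 g (= the summed oxide contributions)
each oxide over glass, ×100, is wt %

Glass mass = 307.9 g (batch 386.4 − LOI 78.54).
Composition: MgO 26.91%, K2O 13.54%, SiO2 40.78%, CaO 2.805%, SrO 15.97%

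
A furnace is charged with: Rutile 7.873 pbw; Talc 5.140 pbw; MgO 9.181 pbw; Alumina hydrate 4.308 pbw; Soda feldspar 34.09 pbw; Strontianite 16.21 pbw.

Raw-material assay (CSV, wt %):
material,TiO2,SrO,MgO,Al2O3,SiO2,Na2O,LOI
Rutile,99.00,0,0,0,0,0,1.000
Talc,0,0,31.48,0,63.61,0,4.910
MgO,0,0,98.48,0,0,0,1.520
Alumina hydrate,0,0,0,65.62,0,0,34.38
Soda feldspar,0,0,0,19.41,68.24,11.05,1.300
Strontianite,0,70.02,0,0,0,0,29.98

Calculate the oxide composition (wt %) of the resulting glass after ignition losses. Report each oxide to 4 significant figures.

The intermediate values are displayed (rounded to four significant digits) between the steps. The whole derivation runs at exact precision at all times. A single rounding completes every reported figure. The derived quantities, which include the yield, the totals, glass mass, six oxide percentages, ignition loss, are carried at full float precision, precisely as stated by either problem or answer, from the batch weights per 69.55 pbw of glass.
Oxide-by-oxide delivered mass:
  TiO2: 7.873·0.9900 = 7.794 pbw
  SrO: 16.21·0.7002 = 11.35 pbw
  MgO: 5.140·0.3148 + 9.181·0.9848 = 10.66 pbw
  Al2O3: 4.308·0.6562 + 34.09·0.1941 = 9.444 pbw
  SiO2: 5.140·0.6361 + 34.09·0.6824 = 26.53 pbw
  Na2O: 34.09·0.1105 = 3.767 pbw
LOI: 7.873·0.01000 + 5.140·0.04910 + 9.181·0.01520 + 4.308·0.3438 + 34.09·0.01300 + 16.21·0.2998 = 7.255 pbw
The glass mass, total less LOI, = 76.80 − 7.255 = 69.55 pbw (consistent with Σ oxide mass)
wt % = 100 × oxide mass / glass mass

Glass mass = 69.55 pbw (batch 76.80 − LOI 7.255).
Composition: TiO2 11.21%, SrO 16.32%, MgO 15.33%, Al2O3 13.58%, SiO2 38.15%, Na2O 5.416%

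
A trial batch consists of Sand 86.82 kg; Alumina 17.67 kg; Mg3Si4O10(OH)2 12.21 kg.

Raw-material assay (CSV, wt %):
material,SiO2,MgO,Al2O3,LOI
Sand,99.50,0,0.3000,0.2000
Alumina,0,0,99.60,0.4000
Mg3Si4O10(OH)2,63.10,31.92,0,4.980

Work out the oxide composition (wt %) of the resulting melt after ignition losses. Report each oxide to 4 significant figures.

Glass mass = 115.8 kg (batch 116.7 − LOI 0.8524).
Composition: SiO2 81.22%, MgO 3.364%, Al2O3 15.42%

In-progress results are displayed rounded to 4 significant figures in the printout. Each numeric step carries full float precision throughout — exactly one rounding lands on each reported number; all derived quantities (ignition loss, the totals, the three compositions, the yield, net glass mass) are rebuilt using the weight values per 115.8 kg of glass at full precision precisely as stated by problem or answer.
Oxide-by-oxide delivered mass:
  SiO2: 86.82·0.9950 + 12.21·0.6310 = 94.09 kg
  MgO: 12.21·0.3192 = 3.897 kg
  Al2O3: 86.82·0.003000 + 17.67·0.9960 = 17.86 kg
LOI: 86.82·0.002000 + 17.67·0.004000 + 12.21·0.04980 = 0.8524 kg
Glass = total batch minus LOI = 116.7 − 0.8524 = 115.8 kg (= the summed oxide contributions)
wt % = 100 × oxide mass / glass mass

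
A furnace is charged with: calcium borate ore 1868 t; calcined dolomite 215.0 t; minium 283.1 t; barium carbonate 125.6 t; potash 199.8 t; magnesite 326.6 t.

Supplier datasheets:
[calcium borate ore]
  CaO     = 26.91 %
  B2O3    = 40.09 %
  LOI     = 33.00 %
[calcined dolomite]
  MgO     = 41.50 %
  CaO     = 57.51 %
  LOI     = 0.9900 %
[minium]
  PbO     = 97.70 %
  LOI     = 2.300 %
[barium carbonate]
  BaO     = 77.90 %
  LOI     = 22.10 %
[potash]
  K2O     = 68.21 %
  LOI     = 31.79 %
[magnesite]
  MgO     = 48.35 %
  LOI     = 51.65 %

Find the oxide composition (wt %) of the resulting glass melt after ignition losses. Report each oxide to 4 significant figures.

Mid-chain values appear rounded to four significant digits. The working math carries exact precision at each step. Every reported value takes a single rounding; the derived quantities are recomputed in exact precision (net glass mass, yield, totals, the six compositions, ignition loss) from the weighed amounts for 2133 t of glass exactly as printed in problem or answer.
Per-oxide mass from batch:
  MgO: 215.0·0.4150 + 326.6·0.4835 = 247.1 t
  CaO: 1868·0.2691 + 215.0·0.5751 = 626.3 t
  B2O3: 1868·0.4009 = 748.9 t
  K2O: 199.8·0.6821 = 136.3 t
  BaO: 125.6·0.7790 = 97.84 t
  PbO: 283.1·0.9770 = 276.6 t
LOI: 1868·0.3300 + 215.0·0.009900 + 283.1·0.02300 + 125.6·0.2210 + 199.8·0.3179 + 326.6·0.5165 = 885.0 t
Glass = total batch minus LOI = 3018 − 885.0 = 2133 t (matching Σ of the oxides)
wt % = oxide mass / glass mass × 100

Glass mass = 2133 t (batch 3018 − LOI 885.0).
Composition: MgO 11.59%, CaO 29.36%, B2O3 35.11%, K2O 6.389%, BaO 4.587%, PbO 12.97%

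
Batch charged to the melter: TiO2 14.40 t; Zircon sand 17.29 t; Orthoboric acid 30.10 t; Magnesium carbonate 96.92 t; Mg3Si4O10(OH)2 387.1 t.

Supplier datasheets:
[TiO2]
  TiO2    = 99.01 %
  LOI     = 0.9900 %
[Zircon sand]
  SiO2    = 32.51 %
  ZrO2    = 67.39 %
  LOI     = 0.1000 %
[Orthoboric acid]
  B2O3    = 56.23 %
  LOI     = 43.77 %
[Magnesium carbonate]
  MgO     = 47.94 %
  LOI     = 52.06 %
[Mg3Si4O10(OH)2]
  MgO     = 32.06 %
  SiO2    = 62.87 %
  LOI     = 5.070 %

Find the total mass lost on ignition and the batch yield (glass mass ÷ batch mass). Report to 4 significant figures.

Values along the way are rounded to four significant figures when displayed; all internal work runs at full precision at all times. Each reported figure includes exactly one rounding. All derived quantities (totals, LOI, the five compositions, glass mass, the yield) are re-derived starting from the weights on 462.4 t of glass at full precision, as given in the problem or answer text.
Material-by-material LOI:
  TiO2: 14.40 × 0.009900 = 0.1426 t
  Zircon sand: 17.29 × 0.001000 = 0.01729 t
  Orthoboric acid: 30.10 × 0.4377 = 13.17 t
  Magnesium carbonate: 96.92 × 0.5206 = 50.46 t
  Mg3Si4O10(OH)2: 387.1 × 0.05070 = 19.63 t
Total LOI = 83.42 t
Glass = batch − LOI = 545.8 − 83.42 = 462.4 t

LOI loss = 83.42 t; glass = 462.4 t; yield = 84.72%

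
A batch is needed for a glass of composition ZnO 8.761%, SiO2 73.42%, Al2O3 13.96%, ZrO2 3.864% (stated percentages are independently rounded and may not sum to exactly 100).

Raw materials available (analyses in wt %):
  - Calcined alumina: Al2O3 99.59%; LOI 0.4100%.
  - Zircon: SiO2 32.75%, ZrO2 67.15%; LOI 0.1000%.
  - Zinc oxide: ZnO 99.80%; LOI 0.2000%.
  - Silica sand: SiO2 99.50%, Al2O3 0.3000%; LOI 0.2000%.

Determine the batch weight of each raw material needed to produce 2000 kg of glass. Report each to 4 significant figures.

Batch per 2000 kg glass:
  Calcined alumina: 276.0 kg
  Zircon: 115.1 kg
  Zinc oxide: 175.6 kg
  Silica sand: 1438 kg
Total batch = 2005 kg; LOI loss = 4.474 kg; yield = 99.78%

Mid-chain values are shown, with 4-significant-figure rounding, across the worked steps; every computation carries exact precision in all steps; a single rounding completes every reported number — all derived quantities are computed at full float precision (glass mass, yield, totals, four oxide percentages, ignition loss) using the weight values on 2000 kg of glass, as they appear in question or answer.
Oxide mass targets, per 2000 kg glass:
  ZnO: 8.761% × 2000 = 175.2 kg
  SiO2: 73.42% × 2000 = 1468 kg
  Al2O3: 13.96% × 2000 = 279.2 kg
  ZrO2: 3.864% × 2000 = 77.28 kg
A balance pass over the oxides, with the batch weights as given, relative to the basis at hand (delivered sums recover each target inside rounding margins):
  ZnO: 175.6·0.9980 = 175.2 kg (target 175.2 kg)
  SiO2: 115.1·0.3275 + 1438·0.9950 = 1469 kg (target 1468 kg)
  Al2O3: 276.0·0.9959 + 1438·0.003000 = 279.2 kg (target 279.2 kg)
  ZrO2: 115.1·0.6715 = 77.29 kg (target 77.28 kg)
Mass balance on the glass: total charge less LOI = 2000 kg (targets for the oxides total 2000 kg; with the basis standing at 2000 kg — any gap is answer rounding).
Adding the batch up: Σ batch = 2005 kg; LOI removed, Σ of batch·LOI: 4.474 kg; glass ÷ batch gives a yield of 99.78%.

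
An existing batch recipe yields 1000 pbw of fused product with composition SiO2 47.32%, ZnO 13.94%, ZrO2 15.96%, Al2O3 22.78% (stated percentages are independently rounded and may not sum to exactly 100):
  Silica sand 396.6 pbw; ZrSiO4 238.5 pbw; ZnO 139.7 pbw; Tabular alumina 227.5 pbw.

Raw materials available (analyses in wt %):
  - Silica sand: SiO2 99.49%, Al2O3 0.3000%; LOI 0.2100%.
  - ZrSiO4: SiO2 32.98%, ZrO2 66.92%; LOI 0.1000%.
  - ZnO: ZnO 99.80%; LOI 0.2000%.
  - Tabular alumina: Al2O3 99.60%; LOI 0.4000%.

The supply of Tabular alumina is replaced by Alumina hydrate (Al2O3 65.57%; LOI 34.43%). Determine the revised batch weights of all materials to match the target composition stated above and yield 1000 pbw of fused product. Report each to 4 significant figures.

Revised batch per 1000 pbw fused product:
  Silica sand: 396.6 pbw
  ZrSiO4: 238.5 pbw
  ZnO: 139.7 pbw
  Alumina hydrate: 345.6 pbw
Total batch = 1120 pbw; LOI loss = 120.3 pbw

Mid-chain values are printed, with 4-significant-digit rounding, within the worked lines — all internal work carries full float precision at all times; every reported number carries a single rounding — derived quantities, including ignition loss, glass mass, yield, the totals, the four compositions, are re-derived from the weighed amounts for 1000 pbw of glass in full precision, as quoted within the problem or the answer.
Target oxide masses per 1000 pbw fused product:
  SiO2: 47.32% × 1000 = 473.2 pbw
  ZnO: 13.94% × 1000 = 139.4 pbw
  ZrO2: 15.96% × 1000 = 159.6 pbw
  Al2O3: 22.78% × 1000 = 227.8 pbw
Verifying the oxide balance from the weights as reported, under the basis named above (sum by sum, the targets are met up to rounding of the answer):
  SiO2: 396.6·0.9949 + 238.5·0.3298 = 473.2 pbw (target 473.2 pbw)
  ZnO: 139.7·0.9980 = 139.4 pbw (target 139.4 pbw)
  ZrO2: 238.5·0.6692 = 159.6 pbw (target 159.6 pbw)
  Al2O3: 396.6·0.003000 + 345.6·0.6557 = 227.8 pbw (target 227.8 pbw)
Auditing the glass mass value: batch total minus LOI = 1000 pbw (per-oxide target masses sum to 1000 pbw; with the basis standing at 1000 pbw — differing by rounding only).
Total batch = Σ batch = 1120 pbw; loss to ignition Σ batch·LOI = 120.3 pbw; yield: glass divided by total = 89.26%.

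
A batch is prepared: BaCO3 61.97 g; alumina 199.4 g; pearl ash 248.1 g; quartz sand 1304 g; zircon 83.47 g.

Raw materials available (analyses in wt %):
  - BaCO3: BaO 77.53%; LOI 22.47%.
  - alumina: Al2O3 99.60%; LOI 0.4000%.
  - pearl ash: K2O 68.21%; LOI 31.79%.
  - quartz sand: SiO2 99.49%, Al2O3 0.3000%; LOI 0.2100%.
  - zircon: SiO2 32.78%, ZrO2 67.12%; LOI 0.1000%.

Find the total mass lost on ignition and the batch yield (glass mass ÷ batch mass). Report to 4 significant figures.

LOI loss = 96.42 g; glass = 1801 g; yield = 94.92%

Each numeric step keeps exact precision from start to finish. In-progress results are shown rounded off to 4 significant figures as written. Every reported value is rounded just once; derived quantities, including LOI, yield, the five compositions, net glass mass, totals, are computed from the batch weights for 1801 g of glass at exact precision, exactly as printed in the question or the answer.
Per-material ignition loss:
  BaCO3: 61.97 × 0.2247 = 13.92 g
  alumina: 199.4 × 0.004000 = 0.7976 g
  pearl ash: 248.1 × 0.3179 = 78.87 g
  quartz sand: 1304 × 0.002100 = 2.738 g
  zircon: 83.47 × 0.001000 = 0.08347 g
Total LOI = 96.42 g
Glass = batch − LOI = 1897 − 96.42 = 1801 g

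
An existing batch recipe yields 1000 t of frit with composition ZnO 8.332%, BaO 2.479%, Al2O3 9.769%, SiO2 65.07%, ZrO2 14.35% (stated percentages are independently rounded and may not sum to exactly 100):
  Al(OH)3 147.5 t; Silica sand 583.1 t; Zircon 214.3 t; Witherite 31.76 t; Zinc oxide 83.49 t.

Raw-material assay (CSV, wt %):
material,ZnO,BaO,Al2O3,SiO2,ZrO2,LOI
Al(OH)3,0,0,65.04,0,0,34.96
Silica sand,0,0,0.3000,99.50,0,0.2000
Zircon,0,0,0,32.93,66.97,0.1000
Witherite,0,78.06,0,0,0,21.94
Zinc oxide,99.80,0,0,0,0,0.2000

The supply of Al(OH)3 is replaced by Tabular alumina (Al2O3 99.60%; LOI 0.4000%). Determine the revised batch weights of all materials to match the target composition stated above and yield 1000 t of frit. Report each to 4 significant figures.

Revised batch per 1000 t frit:
  Tabular alumina: 96.33 t
  Silica sand: 583.1 t
  Zircon: 214.3 t
  Witherite: 31.76 t
  Zinc oxide: 83.49 t
Total batch = 1009 t; LOI loss = 8.901 t

Values along the way are printed rounded to four significant digits alongside each step. Full precision is maintained throughout. Exactly one rounding lands on each reported figure. Derived quantities, including the totals, glass mass, the five compositions, ignition loss, the yield, are carried using the weight values at 1000 t of glass in full precision, as given in either problem or answer.
Oxide mass targets, per 1000 t frit:
  ZnO: 8.332% × 1000 = 83.32 t
  BaO: 2.479% × 1000 = 24.79 t
  Al2O3: 9.769% × 1000 = 97.69 t
  SiO2: 65.07% × 1000 = 650.7 t
  ZrO2: 14.35% × 1000 = 143.5 t
A balance pass over the oxides, from the weights as reported, versus the basis set out (oxide sums agree with the targets once rounding is allowed for):
  ZnO: 83.49·0.9980 = 83.32 t (target 83.32 t)
  BaO: 31.76·0.7806 = 24.79 t (target 24.79 t)
  Al2O3: 96.33·0.9960 + 583.1·0.003000 = 97.69 t (target 97.69 t)
  SiO2: 583.1·0.9950 + 214.3·0.3293 = 650.8 t (target 650.7 t)
  ZrO2: 214.3·0.6697 = 143.5 t (target 143.5 t)
The glass-mass cross-check: total charge less LOI = 1000 t (the targets, summed, come to 1000 t; against the stated basis, 1000 t — gaps are rounding artifacts).
Adding the batch up: Σ batch = 1009 t; LOI removed, Σ of batch·LOI: 8.901 t; the yield ratio, glass ÷ batch: 99.12%.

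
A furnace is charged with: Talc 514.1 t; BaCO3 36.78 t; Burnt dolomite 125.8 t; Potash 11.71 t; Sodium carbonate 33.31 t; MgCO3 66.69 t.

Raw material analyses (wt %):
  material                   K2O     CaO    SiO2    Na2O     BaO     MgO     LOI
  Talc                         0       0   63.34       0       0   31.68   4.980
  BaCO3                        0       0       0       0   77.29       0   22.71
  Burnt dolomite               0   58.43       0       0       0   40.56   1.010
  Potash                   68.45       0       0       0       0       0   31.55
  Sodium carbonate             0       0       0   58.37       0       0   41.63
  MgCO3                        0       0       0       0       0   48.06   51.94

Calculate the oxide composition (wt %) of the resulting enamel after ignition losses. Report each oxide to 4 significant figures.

Every computation keeps exact precision all the way through — the intermediate values are shown with 4-significant-digit rounding when written out. Exactly one rounding lands on every reported value; derived quantities, which include yield, net glass mass, ignition loss, the six compositions, totals, are rebuilt at full float precision, as written in either problem or answer, from the weighed amounts at 701.0 t of glass.
Oxide-by-oxide delivered mass:
  K2O: 11.71·0.6845 = 8.015 t
  CaO: 125.8·0.5843 = 73.50 t
  SiO2: 514.1·0.6334 = 325.6 t
  Na2O: 33.31·0.5837 = 19.44 t
  BaO: 36.78·0.7729 = 28.43 t
  MgO: 514.1·0.3168 + 125.8·0.4056 + 66.69·0.4806 = 245.9 t
LOI: 514.1·0.04980 + 36.78·0.2271 + 125.8·0.01010 + 11.71·0.3155 + 33.31·0.4163 + 66.69·0.5194 = 87.43 t
The glass mass, total less LOI, = 788.4 − 87.43 = 701.0 t (consistent with Σ oxide mass)
wt %: oxide over glass, times 100

Glass mass = 701.0 t (batch 788.4 − LOI 87.43).
Composition: K2O 1.143%, CaO 10.49%, SiO2 46.45%, Na2O 2.774%, BaO 4.055%, MgO 35.09%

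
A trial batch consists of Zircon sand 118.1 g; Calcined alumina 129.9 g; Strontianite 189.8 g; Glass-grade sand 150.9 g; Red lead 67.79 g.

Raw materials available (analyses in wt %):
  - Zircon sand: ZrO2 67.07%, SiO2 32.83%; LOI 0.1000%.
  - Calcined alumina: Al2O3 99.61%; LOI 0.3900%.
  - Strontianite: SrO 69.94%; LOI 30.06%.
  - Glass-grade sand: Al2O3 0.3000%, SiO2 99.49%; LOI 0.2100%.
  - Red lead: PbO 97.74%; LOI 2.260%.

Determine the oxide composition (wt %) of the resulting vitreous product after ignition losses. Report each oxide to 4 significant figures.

All internal work runs at exact precision all the way through — values along the way are printed (rounded to 4 significant digits) as written; each reported result is rounded exactly once; all derived quantities (net glass mass, the yield, LOI, the five compositions, the totals) are re-derived starting from the weights for 597.0 g of glass in exact precision exactly as shown in the question or the answer.
Per-oxide mass from batch:
  ZrO2: 118.1·0.6707 = 79.21 g
  SrO: 189.8·0.6994 = 132.7 g
  Al2O3: 129.9·0.9961 + 150.9·0.003000 = 129.8 g
  SiO2: 118.1·0.3283 + 150.9·0.9949 = 188.9 g
  PbO: 67.79·0.9774 = 66.26 g
LOI: 118.1·0.001000 + 129.9·0.003900 + 189.8·0.3006 + 150.9·0.002100 + 67.79·0.02260 = 59.53 g
Glass = total batch minus LOI = 656.5 − 59.53 = 597.0 g (= Σ oxide masses)
percent by weight: oxide/glass ×100

Glass mass = 597.0 g (batch 656.5 − LOI 59.53).
Composition: ZrO2 13.27%, SrO 22.24%, Al2O3 21.75%, SiO2 31.64%, PbO 11.10%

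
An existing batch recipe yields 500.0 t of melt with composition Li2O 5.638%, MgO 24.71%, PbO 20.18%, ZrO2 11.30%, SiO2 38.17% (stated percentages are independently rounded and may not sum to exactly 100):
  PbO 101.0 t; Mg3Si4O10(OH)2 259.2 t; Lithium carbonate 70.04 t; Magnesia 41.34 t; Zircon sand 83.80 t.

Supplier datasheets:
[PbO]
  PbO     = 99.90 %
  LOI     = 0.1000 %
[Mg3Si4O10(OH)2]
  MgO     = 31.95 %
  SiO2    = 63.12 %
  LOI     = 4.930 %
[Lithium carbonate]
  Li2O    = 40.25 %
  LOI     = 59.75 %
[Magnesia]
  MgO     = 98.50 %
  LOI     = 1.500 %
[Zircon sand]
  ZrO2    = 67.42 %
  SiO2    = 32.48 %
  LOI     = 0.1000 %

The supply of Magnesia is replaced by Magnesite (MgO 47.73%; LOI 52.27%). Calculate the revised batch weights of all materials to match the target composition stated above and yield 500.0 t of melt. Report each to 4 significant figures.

The working math runs at exact precision at each step — rounding to 4 significant figures applies to each intermediate as displayed — a single rounding completes every reported number — all derived quantities are computed at exact precision (glass mass, the five compositions, totals, ignition loss, the yield) starting from the weights at 500.0 t of glass precisely as stated by the problem or the answer.
Target masses of each oxide per 500.0 t melt:
  Li2O: 5.638% × 500.0 = 28.19 t
  MgO: 24.71% × 500.0 = 123.6 t
  PbO: 20.18% × 500.0 = 100.9 t
  ZrO2: 11.30% × 500.0 = 56.50 t
  SiO2: 38.17% × 500.0 = 190.8 t
Oxide-by-oxide audit per the reported batch figures, against the basis in use (sum by sum, the targets are met within answer rounding):
  Li2O: 70.04·0.4025 = 28.19 t (target 28.19 t)
  MgO: 259.2·0.3195 + 85.32·0.4773 = 123.5 t (target 123.6 t)
  PbO: 101.0·0.9990 = 100.9 t (target 100.9 t)
  ZrO2: 83.80·0.6742 = 56.50 t (target 56.50 t)
  SiO2: 259.2·0.6312 + 83.80·0.3248 = 190.8 t (target 190.8 t)
Mass balance on the glass: Σ batch − LOI loss = 500.0 t (per-oxide target masses sum to 500.0 t; against the stated basis, 500.0 t — gaps are rounding artifacts).
Batch grand total — Σ batch = 599.4 t; the LOI term Σ batch·LOI equals 99.41 t; yield: glass divided by total = 83.41%.

Revised batch per 500.0 t melt:
  PbO: 101.0 t
  Mg3Si4O10(OH)2: 259.2 t
  Lithium carbonate: 70.04 t
  Magnesite: 85.32 t
  Zircon sand: 83.80 t
Total batch = 599.4 t; LOI loss = 99.41 t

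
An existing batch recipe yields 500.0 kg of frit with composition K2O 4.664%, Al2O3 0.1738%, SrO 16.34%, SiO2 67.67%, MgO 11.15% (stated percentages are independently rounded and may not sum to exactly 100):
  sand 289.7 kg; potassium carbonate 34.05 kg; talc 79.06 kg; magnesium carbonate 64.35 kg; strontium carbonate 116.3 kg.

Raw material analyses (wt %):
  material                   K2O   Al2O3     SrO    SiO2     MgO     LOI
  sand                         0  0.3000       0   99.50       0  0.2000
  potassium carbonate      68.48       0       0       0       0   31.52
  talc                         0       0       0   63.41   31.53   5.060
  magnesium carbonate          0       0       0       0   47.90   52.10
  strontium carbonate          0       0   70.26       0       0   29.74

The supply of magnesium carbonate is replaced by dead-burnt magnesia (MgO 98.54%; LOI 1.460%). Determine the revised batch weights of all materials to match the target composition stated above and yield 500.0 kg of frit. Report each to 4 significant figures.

The intermediate values appear, with 4-significant-digit rounding, on the page — every computation keeps exact precision at all times — each reported figure is rounded only once; the derived quantities are recomputed in full float precision (ignition loss, five oxide percentages, the totals, glass mass, the yield) using the weight values on 500.0 kg of glass, as given in the problem or answer text.
The oxide mass targets at 500.0 kg frit:
  K2O: 4.664% × 500.0 = 23.32 kg
  Al2O3: 0.1738% × 500.0 = 0.8690 kg
  SrO: 16.34% × 500.0 = 81.70 kg
  SiO2: 67.67% × 500.0 = 338.4 kg
  MgO: 11.15% × 500.0 = 55.75 kg
Oxide-by-oxide audit working from each reported weight, relative to the basis at hand (target by target, the sums agree modulo rounding of the values):
  K2O: 34.05·0.6848 = 23.32 kg (target 23.32 kg)
  Al2O3: 289.7·0.003000 = 0.8691 kg (target 0.8690 kg)
  SrO: 116.3·0.7026 = 81.71 kg (target 81.70 kg)
  SiO2: 289.7·0.9950 + 79.06·0.6341 = 338.4 kg (target 338.4 kg)
  MgO: 79.06·0.3153 + 31.28·0.9854 = 55.75 kg (target 55.75 kg)
Glass-mass bookkeeping: total charge less LOI = 500.0 kg (oxide target masses add up to 500.0 kg; versus the stated basis of 500.0 kg — gaps are rounding artifacts).
Summing the batch: Σ batch = 550.4 kg; Σ batch·LOI gives LOI loss = 50.36 kg; the yield ratio, glass ÷ batch: 90.85%.

Revised batch per 500.0 kg frit:
  sand: 289.7 kg
  potassium carbonate: 34.05 kg
  talc: 79.06 kg
  dead-burnt magnesia: 31.28 kg
  strontium carbonate: 116.3 kg
Total batch = 550.4 kg; LOI loss = 50.36 kg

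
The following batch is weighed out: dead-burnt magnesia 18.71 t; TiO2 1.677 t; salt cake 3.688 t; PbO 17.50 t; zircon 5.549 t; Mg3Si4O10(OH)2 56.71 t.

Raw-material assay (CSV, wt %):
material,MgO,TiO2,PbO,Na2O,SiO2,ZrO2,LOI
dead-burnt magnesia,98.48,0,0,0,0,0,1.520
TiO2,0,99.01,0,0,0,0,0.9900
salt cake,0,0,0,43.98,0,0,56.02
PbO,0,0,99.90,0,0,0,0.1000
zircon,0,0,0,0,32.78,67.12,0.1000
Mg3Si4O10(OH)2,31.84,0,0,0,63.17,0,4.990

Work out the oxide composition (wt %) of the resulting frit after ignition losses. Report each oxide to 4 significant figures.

Glass mass = 98.61 t (batch 103.8 − LOI 5.220).
Composition: MgO 36.99%, TiO2 1.684%, PbO 17.73%, Na2O 1.645%, SiO2 38.17%, ZrO2 3.777%

Mid-chain values are printed (rounded to 4 significant figures) across the worked steps; the working math runs at full float precision all the way through. Each reported result undergoes a single rounding — the derived quantities, including LOI, the six compositions, the yield, glass mass, the totals, are rebuilt from the weighed amounts for 98.61 t of glass at exact precision exactly as printed in the question or the answer.
Oxide masses out of the charge:
  MgO: 18.71·0.9848 + 56.71·0.3184 = 36.48 t
  TiO2: 1.677·0.9901 = 1.660 t
  PbO: 17.50·0.9990 = 17.48 t
  Na2O: 3.688·0.4398 = 1.622 t
  SiO2: 5.549·0.3278 + 56.71·0.6317 = 37.64 t
  ZrO2: 5.549·0.6712 = 3.724 t
LOI: 18.71·0.01520 + 1.677·0.009900 + 3.688·0.5602 + 17.50·0.001000 + 5.549·0.001000 + 56.71·0.04990 = 5.220 t
Resulting glass, batch − LOI: 103.8 − 5.220 = 98.61 t (= the summed oxide contributions)
wt % = oxide mass / glass mass × 100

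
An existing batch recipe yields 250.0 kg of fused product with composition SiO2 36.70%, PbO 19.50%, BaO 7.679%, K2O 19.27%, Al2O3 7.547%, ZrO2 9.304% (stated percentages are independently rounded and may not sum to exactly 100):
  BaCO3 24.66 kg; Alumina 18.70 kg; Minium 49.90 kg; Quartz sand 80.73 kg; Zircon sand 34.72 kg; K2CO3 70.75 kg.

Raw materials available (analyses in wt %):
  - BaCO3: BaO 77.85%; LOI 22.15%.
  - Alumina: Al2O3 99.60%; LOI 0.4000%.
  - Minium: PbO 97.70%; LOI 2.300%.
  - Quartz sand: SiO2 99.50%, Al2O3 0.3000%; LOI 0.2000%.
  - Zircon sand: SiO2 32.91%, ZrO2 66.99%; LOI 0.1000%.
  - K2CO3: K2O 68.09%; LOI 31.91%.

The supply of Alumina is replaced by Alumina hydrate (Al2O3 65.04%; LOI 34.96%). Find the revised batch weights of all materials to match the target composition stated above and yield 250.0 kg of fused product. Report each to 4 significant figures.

Revised batch per 250.0 kg fused product:
  BaCO3: 24.66 kg
  Alumina hydrate: 28.64 kg
  Minium: 49.90 kg
  Quartz sand: 80.73 kg
  Zircon sand: 34.72 kg
  K2CO3: 70.75 kg
Total batch = 289.4 kg; LOI loss = 39.39 kg

The intermediate values are shown, with 4-significant-figure rounding, on the page — exact precision is maintained all the way through — exactly one rounding lands on every reported value — all derived quantities are rebuilt starting from the weights for 250.0 kg of glass at exact precision (glass mass, six oxide percentages, the yield, LOI, the totals) as given in either problem or answer.
Per-oxide target masses for 250.0 kg fused product:
  SiO2: 36.70% × 250.0 = 91.75 kg
  PbO: 19.50% × 250.0 = 48.75 kg
  BaO: 7.679% × 250.0 = 19.20 kg
  K2O: 19.27% × 250.0 = 48.18 kg
  Al2O3: 7.547% × 250.0 = 18.87 kg
  ZrO2: 9.304% × 250.0 = 23.26 kg
Mass-balance tally per oxide per the reported batch figures, under the basis named above (every target is met by its sum inside rounding margins):
  SiO2: 80.73·0.9950 + 34.72·0.3291 = 91.75 kg (target 91.75 kg)
  PbO: 49.90·0.9770 = 48.75 kg (target 48.75 kg)
  BaO: 24.66·0.7785 = 19.20 kg (target 19.20 kg)
  K2O: 70.75·0.6809 = 48.17 kg (target 48.18 kg)
  Al2O3: 28.64·0.6504 + 80.73·0.003000 = 18.87 kg (target 18.87 kg)
  ZrO2: 34.72·0.6699 = 23.26 kg (target 23.26 kg)
Mass balance on the glass: the batch minus its LOI: 250.0 kg (oxide target masses add up to 250.0 kg; against the stated basis, 250.0 kg — differing by rounding only).
Batch total: Σ batch = 289.4 kg; LOI removed, Σ of batch·LOI: 39.39 kg; yield = glass ÷ total batch = 86.39%.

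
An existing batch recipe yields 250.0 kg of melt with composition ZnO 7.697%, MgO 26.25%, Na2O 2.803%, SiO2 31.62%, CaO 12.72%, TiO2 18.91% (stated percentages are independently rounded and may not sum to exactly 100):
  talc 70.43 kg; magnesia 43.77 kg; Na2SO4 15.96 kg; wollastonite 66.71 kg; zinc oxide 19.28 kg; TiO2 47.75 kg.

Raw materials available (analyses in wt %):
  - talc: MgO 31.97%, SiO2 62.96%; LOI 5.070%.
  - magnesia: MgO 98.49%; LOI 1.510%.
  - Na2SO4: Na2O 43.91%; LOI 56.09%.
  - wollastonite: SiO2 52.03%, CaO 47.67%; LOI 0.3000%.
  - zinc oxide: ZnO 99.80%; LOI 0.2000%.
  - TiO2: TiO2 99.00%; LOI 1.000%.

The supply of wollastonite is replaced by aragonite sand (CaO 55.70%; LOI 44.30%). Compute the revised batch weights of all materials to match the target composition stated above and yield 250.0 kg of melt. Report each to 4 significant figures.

Revised batch per 250.0 kg melt:
  talc: 125.6 kg
  magnesia: 25.88 kg
  Na2SO4: 15.96 kg
  aragonite sand: 57.09 kg
  zinc oxide: 19.28 kg
  TiO2: 47.75 kg
Total batch = 291.6 kg; LOI loss = 41.52 kg

The working math maintains full float precision at all times; intermediates are printed rounded off to 4 significant figures when written out. Exactly one rounding lands on every reported result; derived quantities, which include LOI, glass mass, six oxide percentages, totals, the yield, are computed at full float precision, as set out in the question or the answer, using the weight values on 250.0 kg of glass.
Target oxide masses per 250.0 kg melt:
  ZnO: 7.697% × 250.0 = 19.24 kg
  MgO: 26.25% × 250.0 = 65.62 kg
  Na2O: 2.803% × 250.0 = 7.008 kg
  SiO2: 31.62% × 250.0 = 79.05 kg
  CaO: 12.72% × 250.0 = 31.80 kg
  TiO2: 18.91% × 250.0 = 47.28 kg
Balance tally, oxide-wise, on the weights just shown, versus the basis set out (sums match the target masses once rounding is allowed for):
  ZnO: 19.28·0.9980 = 19.24 kg (target 19.24 kg)
  MgO: 125.6·0.3197 + 25.88·0.9849 = 65.64 kg (target 65.62 kg)
  Na2O: 15.96·0.4391 = 7.008 kg (target 7.008 kg)
  SiO2: 125.6·0.6296 = 79.08 kg (target 79.05 kg)
  CaO: 57.09·0.5570 = 31.80 kg (target 31.80 kg)
  TiO2: 47.75·0.9900 = 47.27 kg (target 47.28 kg)
Glass-mass bookkeeping: total charge less LOI = 250.0 kg (the targets, summed, come to 250.0 kg; versus the stated basis of 250.0 kg — deltas are rounding alone).
Whole-batch sum: Σ batch = 291.6 kg; LOI removed, Σ of batch·LOI: 41.52 kg; glass ÷ batch gives a yield of 85.76%.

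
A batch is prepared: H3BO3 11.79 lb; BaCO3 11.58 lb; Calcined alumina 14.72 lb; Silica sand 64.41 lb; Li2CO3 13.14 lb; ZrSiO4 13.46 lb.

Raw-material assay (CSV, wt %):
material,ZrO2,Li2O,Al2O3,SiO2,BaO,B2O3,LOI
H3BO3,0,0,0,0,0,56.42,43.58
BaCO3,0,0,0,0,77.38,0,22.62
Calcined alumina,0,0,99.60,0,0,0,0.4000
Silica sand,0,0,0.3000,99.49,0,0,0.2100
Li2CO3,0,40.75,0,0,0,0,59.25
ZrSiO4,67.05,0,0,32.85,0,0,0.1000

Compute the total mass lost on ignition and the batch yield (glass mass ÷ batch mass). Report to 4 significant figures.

The intermediate values are displayed rounded to 4 significant figures as written. All internal work maintains full float precision through the solve; every reported figure includes exactly one rounding. The derived quantities, which include LOI, the six compositions, the totals, yield, net glass mass, are re-derived at full precision, exactly as shown in question or answer, starting from the weights on 113.3 lb of glass.
Per-material ignition loss:
  H3BO3: 11.79 × 0.4358 = 5.138 lb
  BaCO3: 11.58 × 0.2262 = 2.619 lb
  Calcined alumina: 14.72 × 0.004000 = 0.05888 lb
  Silica sand: 64.41 × 0.002100 = 0.1353 lb
  Li2CO3: 13.14 × 0.5925 = 7.785 lb
  ZrSiO4: 13.46 × 0.001000 = 0.01346 lb
Total LOI = 15.75 lb
Glass = batch − LOI = 129.1 − 15.75 = 113.3 lb

LOI loss = 15.75 lb; glass = 113.3 lb; yield = 87.80%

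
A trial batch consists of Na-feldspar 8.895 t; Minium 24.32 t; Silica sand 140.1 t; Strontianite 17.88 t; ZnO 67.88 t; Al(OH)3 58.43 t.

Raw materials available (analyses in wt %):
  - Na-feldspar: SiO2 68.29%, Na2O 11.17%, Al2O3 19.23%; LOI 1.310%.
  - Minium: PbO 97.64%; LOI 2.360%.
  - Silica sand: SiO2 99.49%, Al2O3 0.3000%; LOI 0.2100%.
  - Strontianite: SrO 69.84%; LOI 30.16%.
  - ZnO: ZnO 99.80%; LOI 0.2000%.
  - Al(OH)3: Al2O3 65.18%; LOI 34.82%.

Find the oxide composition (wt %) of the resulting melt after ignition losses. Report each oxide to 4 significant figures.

Values along the way are displayed, rounded to 4 significant digits, alongside each step. Every computation maintains exact precision in all steps; each reported number includes exactly one rounding — all derived quantities, including LOI, totals, the yield, net glass mass, six oxide percentages, are rebuilt from the weighed amounts on 290.6 t of glass at full float precision as given in either problem or answer.
Oxide masses out of the charge:
  SiO2: 8.895·0.6829 + 140.1·0.9949 = 145.5 t
  Na2O: 8.895·0.1117 = 0.9936 t
  ZnO: 67.88·0.9980 = 67.74 t
  PbO: 24.32·0.9764 = 23.75 t
  Al2O3: 8.895·0.1923 + 140.1·0.003000 + 58.43·0.6518 = 40.22 t
  SrO: 17.88·0.6984 = 12.49 t
LOI: 8.895·0.01310 + 24.32·0.02360 + 140.1·0.002100 + 17.88·0.3016 + 67.88·0.002000 + 58.43·0.3482 = 26.86 t
Glass = total batch minus LOI = 317.5 − 26.86 = 290.6 t (equal to the oxide-mass sum)
oxide / glass × 100 gives the wt %

Glass mass = 290.6 t (batch 317.5 − LOI 26.86).
Composition: SiO2 50.05%, Na2O 0.3418%, ZnO 23.31%, PbO 8.170%, Al2O3 13.84%, SrO 4.296%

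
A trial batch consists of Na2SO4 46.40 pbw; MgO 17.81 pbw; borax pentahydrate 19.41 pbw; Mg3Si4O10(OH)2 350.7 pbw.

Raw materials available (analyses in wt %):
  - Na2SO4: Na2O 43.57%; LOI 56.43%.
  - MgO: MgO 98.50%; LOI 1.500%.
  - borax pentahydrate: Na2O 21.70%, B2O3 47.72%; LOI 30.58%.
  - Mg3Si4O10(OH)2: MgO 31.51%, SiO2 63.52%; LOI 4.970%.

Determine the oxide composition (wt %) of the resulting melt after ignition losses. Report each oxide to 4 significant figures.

The whole derivation runs at exact precision from first step to last. In-progress results are printed (rounded to four significant digits) between the steps — each reported result undergoes a single rounding — all derived quantities (LOI, totals, the yield, net glass mass, four oxide percentages) are re-derived in full float precision starting from the weights at 384.5 pbw of glass as written in the problem or the answer.
Per-oxide mass from batch:
  Na2O: 46.40·0.4357 + 19.41·0.2170 = 24.43 pbw
  MgO: 17.81·0.9850 + 350.7·0.3151 = 128.0 pbw
  SiO2: 350.7·0.6352 = 222.8 pbw
  B2O3: 19.41·0.4772 = 9.262 pbw
LOI: 46.40·0.5643 + 17.81·0.01500 + 19.41·0.3058 + 350.7·0.04970 = 49.82 pbw
batch − LOI leaves glass = 434.3 − 49.82 = 384.5 pbw (the oxide masses sum to this)
wt %: oxide over glass, times 100

Glass mass = 384.5 pbw (batch 434.3 − LOI 49.82).
Composition: Na2O 6.353%, MgO 33.30%, SiO2 57.94%, B2O3 2.409%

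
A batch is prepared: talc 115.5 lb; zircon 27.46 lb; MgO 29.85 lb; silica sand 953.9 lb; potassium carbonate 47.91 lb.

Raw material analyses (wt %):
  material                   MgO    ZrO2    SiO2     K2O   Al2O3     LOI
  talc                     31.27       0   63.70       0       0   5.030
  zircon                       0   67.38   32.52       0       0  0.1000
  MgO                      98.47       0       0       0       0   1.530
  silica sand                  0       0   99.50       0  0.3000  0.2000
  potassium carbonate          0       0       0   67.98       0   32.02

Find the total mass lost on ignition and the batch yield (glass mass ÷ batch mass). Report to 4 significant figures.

In-progress results are printed with 4-significant-figure rounding on the page — every computation holds full precision at all times. Every reported result carries a single rounding; derived quantities are recomputed in full float precision (the totals, glass mass, the yield, LOI, the five compositions) starting from the weights for 1151 lb of glass, precisely as stated by either problem or answer.
Material-by-material LOI:
  talc: 115.5 × 0.05030 = 5.810 lb
  zircon: 27.46 × 0.001000 = 0.02746 lb
  MgO: 29.85 × 0.01530 = 0.4567 lb
  silica sand: 953.9 × 0.002000 = 1.908 lb
  potassium carbonate: 47.91 × 0.3202 = 15.34 lb
Total LOI = 23.54 lb
Glass = batch − LOI = 1175 − 23.54 = 1151 lb

LOI loss = 23.54 lb; glass = 1151 lb; yield = 98.00%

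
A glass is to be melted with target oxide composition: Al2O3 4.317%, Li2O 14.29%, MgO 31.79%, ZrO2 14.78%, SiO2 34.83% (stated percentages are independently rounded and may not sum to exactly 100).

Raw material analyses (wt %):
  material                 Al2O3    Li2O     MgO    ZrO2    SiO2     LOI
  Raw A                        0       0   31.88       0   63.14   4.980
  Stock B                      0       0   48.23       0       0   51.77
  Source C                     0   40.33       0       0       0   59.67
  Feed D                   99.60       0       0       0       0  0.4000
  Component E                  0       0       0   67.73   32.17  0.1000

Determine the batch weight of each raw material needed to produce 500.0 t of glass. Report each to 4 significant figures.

In-progress results are shown (rounded to four significant digits) when written out. Each numeric step holds full float precision throughout — exactly one rounding lands on each reported figure; the derived quantities, including glass mass, LOI, the yield, the totals, five oxide percentages, are rebuilt from the batch weights at 500.0 t of glass at full precision, as given in the problem or answer text.
Oxide-by-oxide targets in 500.0 t glass:
  Al2O3: 4.317% × 500.0 = 21.58 t
  Li2O: 14.29% × 500.0 = 71.45 t
  MgO: 31.79% × 500.0 = 159.0 t
  ZrO2: 14.78% × 500.0 = 73.90 t
  SiO2: 34.83% × 500.0 = 174.2 t
Mass-balance tally per oxide with the batch weights as given, versus the basis set out (summed amounts equal target values net of answer rounding effects):
  Al2O3: 21.67·0.9960 = 21.58 t (target 21.58 t)
  Li2O: 177.2·0.4033 = 71.46 t (target 71.45 t)
  MgO: 220.2·0.3188 + 184.0·0.4823 = 158.9 t (target 159.0 t)
  ZrO2: 109.1·0.6773 = 73.89 t (target 73.90 t)
  SiO2: 220.2·0.6314 + 109.1·0.3217 = 174.1 t (target 174.2 t)
Glass-mass closure: Σ batch − LOI loss = 500.0 t (summing oxide targets gives 500.0 t; with the basis standing at 500.0 t — differing by rounding only).
Total batch = Σ batch = 712.2 t; ignition loss, Σ(batch × LOI) = 212.2 t; yield: glass divided by total = 70.21%.

Batch per 500.0 t glass:
  Raw A: 220.2 t
  Stock B: 184.0 t
  Source C: 177.2 t
  Feed D: 21.67 t
  Component E: 109.1 t
Total batch = 712.2 t; LOI loss = 212.2 t; yield = 70.21%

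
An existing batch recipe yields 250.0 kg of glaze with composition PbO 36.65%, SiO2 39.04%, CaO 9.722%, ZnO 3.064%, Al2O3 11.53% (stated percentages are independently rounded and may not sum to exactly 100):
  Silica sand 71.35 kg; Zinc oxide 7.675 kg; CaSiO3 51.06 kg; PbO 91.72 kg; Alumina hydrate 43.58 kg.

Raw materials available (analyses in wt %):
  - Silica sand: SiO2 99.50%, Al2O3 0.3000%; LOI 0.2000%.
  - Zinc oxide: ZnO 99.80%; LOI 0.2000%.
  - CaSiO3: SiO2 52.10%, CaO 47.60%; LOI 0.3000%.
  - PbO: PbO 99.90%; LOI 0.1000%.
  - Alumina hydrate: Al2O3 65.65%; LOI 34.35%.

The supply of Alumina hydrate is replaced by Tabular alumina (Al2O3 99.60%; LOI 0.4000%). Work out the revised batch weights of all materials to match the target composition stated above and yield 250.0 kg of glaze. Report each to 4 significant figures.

Revised batch per 250.0 kg glaze:
  Silica sand: 71.35 kg
  Zinc oxide: 7.675 kg
  CaSiO3: 51.06 kg
  PbO: 91.72 kg
  Tabular alumina: 28.73 kg
Total batch = 250.5 kg; LOI loss = 0.5179 kg

The working math runs at exact precision in every operation; in-progress results are displayed (rounded to 4 significant digits) within the worked lines. A single rounding produces every reported value. Derived quantities, which include glass mass, totals, LOI, the yield, the five compositions, are recomputed in full float precision, as they appear in the question or the answer, using the weight values on 250.0 kg of glass.
The oxide mass targets at 250.0 kg glaze:
  PbO: 36.65% × 250.0 = 91.62 kg
  SiO2: 39.04% × 250.0 = 97.60 kg
  CaO: 9.722% × 250.0 = 24.30 kg
  ZnO: 3.064% × 250.0 = 7.660 kg
  Al2O3: 11.53% × 250.0 = 28.82 kg
Checking each oxide sum using the reported weights, per the basis as stated (each sum matches its target mass modulo rounding of the values):
  PbO: 91.72·0.9990 = 91.63 kg (target 91.62 kg)
  SiO2: 71.35·0.9950 + 51.06·0.5210 = 97.60 kg (target 97.60 kg)
  CaO: 51.06·0.4760 = 24.30 kg (target 24.30 kg)
  ZnO: 7.675·0.9980 = 7.660 kg (target 7.660 kg)
  Al2O3: 71.35·0.003000 + 28.73·0.9960 = 28.83 kg (target 28.82 kg)
Glass-mass closure: Σ batch − LOI loss = 250.0 kg (summing oxide targets gives 250.0 kg; versus the stated basis of 250.0 kg — any gap is answer rounding).
Adding the batch up: Σ batch = 250.5 kg; Σ batch·LOI gives LOI loss = 0.5179 kg; yield = glass ÷ total batch = 99.79%.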